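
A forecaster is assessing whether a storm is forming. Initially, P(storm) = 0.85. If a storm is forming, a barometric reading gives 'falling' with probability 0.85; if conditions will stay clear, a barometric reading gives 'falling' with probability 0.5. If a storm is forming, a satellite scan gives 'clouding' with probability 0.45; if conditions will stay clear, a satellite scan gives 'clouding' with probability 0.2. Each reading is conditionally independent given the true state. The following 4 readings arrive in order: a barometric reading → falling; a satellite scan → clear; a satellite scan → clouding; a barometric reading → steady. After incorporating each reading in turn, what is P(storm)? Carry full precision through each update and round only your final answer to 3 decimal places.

After a barometric reading='falling': P(storm) = 0.85·0.8500 / (0.85·0.8500 + 0.5·0.1500) ≈ 0.9060
After a satellite scan='clear': P(storm) = 0.55·0.9060 / (0.55·0.9060 + 0.8·0.0940) ≈ 0.8688
After a satellite scan='clouding': P(storm) = 0.45·0.8688 / (0.45·0.8688 + 0.2·0.1312) ≈ 0.9371
After a barometric reading='steady': P(storm) = 0.15·0.9371 / (0.15·0.9371 + 0.5·0.0629) ≈ 0.8172

0.817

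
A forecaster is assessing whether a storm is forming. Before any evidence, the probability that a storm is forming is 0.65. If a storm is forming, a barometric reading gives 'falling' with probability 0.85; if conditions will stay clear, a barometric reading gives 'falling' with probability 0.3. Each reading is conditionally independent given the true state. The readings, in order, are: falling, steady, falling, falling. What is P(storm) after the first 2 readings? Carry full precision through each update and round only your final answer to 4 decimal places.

Each posterior becomes the prior for the next update.
After 'falling': P(storm) = 0.85·0.6500 / (0.85·0.6500 + 0.3·0.3500) ≈ 0.8403
After 'steady': P(storm) = 0.15·0.8403 / (0.15·0.8403 + 0.7·0.1597) ≈ 0.5300

0.5300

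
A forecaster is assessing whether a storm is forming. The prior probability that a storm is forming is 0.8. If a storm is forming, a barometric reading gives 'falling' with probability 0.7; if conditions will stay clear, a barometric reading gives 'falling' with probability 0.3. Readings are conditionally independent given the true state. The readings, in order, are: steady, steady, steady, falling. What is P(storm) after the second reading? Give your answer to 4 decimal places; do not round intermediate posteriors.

0.4235

After 'steady': P(storm) = 0.3·0.8000 / (0.3·0.8000 + 0.7·0.2000) ≈ 0.6316
After 'steady': P(storm) = 0.3·0.6316 / (0.3·0.6316 + 0.7·0.3684) ≈ 0.4235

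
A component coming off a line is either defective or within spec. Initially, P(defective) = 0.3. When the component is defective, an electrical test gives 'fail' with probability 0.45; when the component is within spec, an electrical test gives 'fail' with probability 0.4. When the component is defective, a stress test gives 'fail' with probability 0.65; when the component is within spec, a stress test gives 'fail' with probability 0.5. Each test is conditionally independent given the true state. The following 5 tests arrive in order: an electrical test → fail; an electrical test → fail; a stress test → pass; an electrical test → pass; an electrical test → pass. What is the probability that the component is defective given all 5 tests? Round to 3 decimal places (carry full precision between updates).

0.242

Apply Bayes' rule sequentially, carrying P(defective) forward.
After an electrical test='fail': P(defective) = 0.45·0.3000 / (0.45·0.3000 + 0.4·0.7000) ≈ 0.3253
After an electrical test='fail': P(defective) = 0.45·0.3253 / (0.45·0.3253 + 0.4·0.6747) ≈ 0.3517
After a stress test='pass': P(defective) = 0.35·0.3517 / (0.35·0.3517 + 0.5·0.6483) ≈ 0.2752
After an electrical test='pass': P(defective) = 0.55·0.2752 / (0.55·0.2752 + 0.6·0.7248) ≈ 0.2582
After an electrical test='pass': P(defective) = 0.55·0.2582 / (0.55·0.2582 + 0.6·0.7418) ≈ 0.2419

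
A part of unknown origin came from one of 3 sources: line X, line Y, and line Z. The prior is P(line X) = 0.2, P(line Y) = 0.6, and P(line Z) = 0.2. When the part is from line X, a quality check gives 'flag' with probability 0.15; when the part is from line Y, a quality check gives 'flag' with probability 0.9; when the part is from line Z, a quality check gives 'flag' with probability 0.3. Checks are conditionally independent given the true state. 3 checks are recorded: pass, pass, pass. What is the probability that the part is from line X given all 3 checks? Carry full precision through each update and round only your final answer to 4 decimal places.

0.6396

After 'pass': normaliser = 0.85·0.2000 + 0.1·0.6000 + 0.7·0.2000; P(line X) ≈ 0.4595, P(line Y) ≈ 0.1622, P(line Z) ≈ 0.3784
After 'pass': normaliser = 0.85·0.4595 + 0.1·0.1622 + 0.7·0.3784; P(line X) ≈ 0.5815, P(line Y) ≈ 0.0241, P(line Z) ≈ 0.3944
After 'pass': normaliser = 0.85·0.5815 + 0.1·0.0241 + 0.7·0.3944; P(line X) ≈ 0.6396, P(line Y) ≈ 0.0031, P(line Z) ≈ 0.3572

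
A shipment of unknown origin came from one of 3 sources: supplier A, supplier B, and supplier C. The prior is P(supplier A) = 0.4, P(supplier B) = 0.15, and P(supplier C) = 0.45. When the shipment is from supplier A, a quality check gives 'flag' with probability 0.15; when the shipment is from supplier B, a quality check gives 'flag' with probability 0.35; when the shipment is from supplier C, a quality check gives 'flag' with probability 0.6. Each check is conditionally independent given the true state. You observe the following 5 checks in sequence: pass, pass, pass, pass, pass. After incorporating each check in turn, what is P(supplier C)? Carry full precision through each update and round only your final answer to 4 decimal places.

After 'pass': normaliser = 0.85·0.4000 + 0.65·0.1500 + 0.4·0.4500; P(supplier A) ≈ 0.5506, P(supplier B) ≈ 0.1579, P(supplier C) ≈ 0.2915
After 'pass': normaliser = 0.85·0.5506 + 0.65·0.1579 + 0.4·0.2915; P(supplier A) ≈ 0.6810, P(supplier B) ≈ 0.1493, P(supplier C) ≈ 0.1697
After 'pass': normaliser = 0.85·0.6810 + 0.65·0.1493 + 0.4·0.1697; P(supplier A) ≈ 0.7783, P(supplier B) ≈ 0.1305, P(supplier C) ≈ 0.0912
After 'pass': normaliser = 0.85·0.7783 + 0.65·0.1305 + 0.4·0.0912; P(supplier A) ≈ 0.8450, P(supplier B) ≈ 0.1084, P(supplier C) ≈ 0.0466
After 'pass': normaliser = 0.85·0.8450 + 0.65·0.1084 + 0.4·0.0466; P(supplier A) ≈ 0.8897, P(supplier B) ≈ 0.0872, P(supplier C) ≈ 0.0231

0.0231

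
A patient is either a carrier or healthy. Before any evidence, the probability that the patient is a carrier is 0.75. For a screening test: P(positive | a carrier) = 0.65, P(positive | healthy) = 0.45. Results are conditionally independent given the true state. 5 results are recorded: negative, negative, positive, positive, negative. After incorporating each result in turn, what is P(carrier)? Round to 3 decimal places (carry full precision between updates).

0.617

After 'negative': P(carrier) = 0.35·0.7500 / (0.35·0.7500 + 0.55·0.2500) ≈ 0.6562
After 'negative': P(carrier) = 0.35·0.6562 / (0.35·0.6562 + 0.55·0.3438) ≈ 0.5485
After 'positive': P(carrier) = 0.65·0.5485 / (0.65·0.5485 + 0.45·0.4515) ≈ 0.6370
After 'positive': P(carrier) = 0.65·0.6370 / (0.65·0.6370 + 0.45·0.3630) ≈ 0.7171
After 'negative': P(carrier) = 0.35·0.7171 / (0.35·0.7171 + 0.55·0.2829) ≈ 0.6173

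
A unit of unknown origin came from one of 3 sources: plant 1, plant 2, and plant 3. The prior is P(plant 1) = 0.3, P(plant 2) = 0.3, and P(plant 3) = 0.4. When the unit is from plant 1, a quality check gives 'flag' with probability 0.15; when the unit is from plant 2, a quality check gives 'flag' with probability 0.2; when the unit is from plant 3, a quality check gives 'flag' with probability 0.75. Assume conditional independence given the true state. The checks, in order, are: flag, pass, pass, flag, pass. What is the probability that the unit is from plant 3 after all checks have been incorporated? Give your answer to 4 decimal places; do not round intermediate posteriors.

After 'flag': normaliser = 0.15·0.3000 + 0.2·0.3000 + 0.75·0.4000; P(plant 1) ≈ 0.1111, P(plant 2) ≈ 0.1481, P(plant 3) ≈ 0.7407
After 'pass': normaliser = 0.85·0.1111 + 0.8·0.1481 + 0.25·0.7407; P(plant 1) ≈ 0.2372, P(plant 2) ≈ 0.2977, P(plant 3) ≈ 0.4651
After 'pass': normaliser = 0.85·0.2372 + 0.8·0.2977 + 0.25·0.4651; P(plant 1) ≈ 0.3626, P(plant 2) ≈ 0.4283, P(plant 3) ≈ 0.2091
After 'flag': normaliser = 0.15·0.3626 + 0.2·0.4283 + 0.75·0.2091; P(plant 1) ≈ 0.1832, P(plant 2) ≈ 0.2885, P(plant 3) ≈ 0.5283
After 'pass': normaliser = 0.85·0.1832 + 0.8·0.2885 + 0.25·0.5283; P(plant 1) ≈ 0.3003, P(plant 2) ≈ 0.4451, P(plant 3) ≈ 0.2547

0.2547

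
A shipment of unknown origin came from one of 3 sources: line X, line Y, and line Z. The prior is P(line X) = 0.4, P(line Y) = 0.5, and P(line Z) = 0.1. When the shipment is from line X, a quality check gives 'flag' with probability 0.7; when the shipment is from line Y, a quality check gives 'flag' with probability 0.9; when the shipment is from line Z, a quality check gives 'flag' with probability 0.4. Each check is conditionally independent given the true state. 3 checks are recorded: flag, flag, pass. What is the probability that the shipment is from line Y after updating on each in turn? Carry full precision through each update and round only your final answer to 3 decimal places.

After 'flag': normaliser = 0.7·0.4000 + 0.9·0.5000 + 0.4·0.1000; P(line X) ≈ 0.3636, P(line Y) ≈ 0.5844, P(line Z) ≈ 0.0519
After 'flag': normaliser = 0.7·0.3636 + 0.9·0.5844 + 0.4·0.0519; P(line X) ≈ 0.3177, P(line Y) ≈ 0.6564, P(line Z) ≈ 0.0259
After 'pass': normaliser = 0.3·0.3177 + 0.1·0.6564 + 0.6·0.0259; P(line X) ≈ 0.5399, P(line Y) ≈ 0.3719, P(line Z) ≈ 0.0882

0.372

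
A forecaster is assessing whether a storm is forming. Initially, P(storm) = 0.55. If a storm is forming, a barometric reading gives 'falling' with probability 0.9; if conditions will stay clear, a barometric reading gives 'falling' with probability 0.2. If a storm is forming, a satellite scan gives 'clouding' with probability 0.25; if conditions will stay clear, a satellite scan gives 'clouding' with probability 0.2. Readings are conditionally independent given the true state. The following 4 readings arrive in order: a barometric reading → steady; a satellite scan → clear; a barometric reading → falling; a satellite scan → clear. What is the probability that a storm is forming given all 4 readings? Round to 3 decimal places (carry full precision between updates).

0.377

After a barometric reading='steady': P(storm) = 0.1·0.5500 / (0.1·0.5500 + 0.8·0.4500) ≈ 0.1325
After a satellite scan='clear': P(storm) = 0.75·0.1325 / (0.75·0.1325 + 0.8·0.8675) ≈ 0.1253
After a barometric reading='falling': P(storm) = 0.9·0.1253 / (0.9·0.1253 + 0.2·0.8747) ≈ 0.3919
After a satellite scan='clear': P(storm) = 0.75·0.3919 / (0.75·0.3919 + 0.8·0.6081) ≈ 0.3767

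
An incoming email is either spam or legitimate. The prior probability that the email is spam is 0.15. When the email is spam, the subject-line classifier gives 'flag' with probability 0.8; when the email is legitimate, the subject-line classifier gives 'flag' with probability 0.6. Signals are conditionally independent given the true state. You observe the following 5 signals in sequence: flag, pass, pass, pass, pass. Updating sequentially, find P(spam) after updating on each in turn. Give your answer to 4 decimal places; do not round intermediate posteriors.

After 'flag': P(spam) = 0.8·0.1500 / (0.8·0.1500 + 0.6·0.8500) ≈ 0.1905
After 'pass': P(spam) = 0.2·0.1905 / (0.2·0.1905 + 0.4·0.8095) ≈ 0.1053
After 'pass': P(spam) = 0.2·0.1053 / (0.2·0.1053 + 0.4·0.8947) ≈ 0.0556
After 'pass': P(spam) = 0.2·0.0556 / (0.2·0.0556 + 0.4·0.9444) ≈ 0.0286
After 'pass': P(spam) = 0.2·0.0286 / (0.2·0.0286 + 0.4·0.9714) ≈ 0.0145

0.0145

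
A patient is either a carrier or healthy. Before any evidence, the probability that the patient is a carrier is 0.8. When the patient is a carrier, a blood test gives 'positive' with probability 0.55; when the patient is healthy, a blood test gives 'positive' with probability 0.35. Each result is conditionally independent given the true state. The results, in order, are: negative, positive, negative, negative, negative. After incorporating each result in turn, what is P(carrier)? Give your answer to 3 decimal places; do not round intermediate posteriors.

After 'negative': P(carrier) = 0.45·0.8000 / (0.45·0.8000 + 0.65·0.2000) ≈ 0.7347
After 'positive': P(carrier) = 0.55·0.7347 / (0.55·0.7347 + 0.35·0.2653) ≈ 0.8131
After 'negative': P(carrier) = 0.45·0.8131 / (0.45·0.8131 + 0.65·0.1869) ≈ 0.7508
After 'negative': P(carrier) = 0.45·0.7508 / (0.45·0.7508 + 0.65·0.2492) ≈ 0.6759
After 'negative': P(carrier) = 0.45·0.6759 / (0.45·0.6759 + 0.65·0.3241) ≈ 0.5908

0.591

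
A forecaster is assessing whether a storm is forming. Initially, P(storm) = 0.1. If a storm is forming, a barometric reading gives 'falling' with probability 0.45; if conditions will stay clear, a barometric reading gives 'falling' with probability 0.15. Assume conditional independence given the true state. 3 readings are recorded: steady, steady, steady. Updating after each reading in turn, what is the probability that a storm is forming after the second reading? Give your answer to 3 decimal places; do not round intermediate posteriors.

Apply Bayes' rule sequentially, carrying P(storm) forward.
After 'steady': P(storm) = 0.55·0.1000 / (0.55·0.1000 + 0.85·0.9000) ≈ 0.0671
After 'steady': P(storm) = 0.55·0.0671 / (0.55·0.0671 + 0.85·0.9329) ≈ 0.0445

0.044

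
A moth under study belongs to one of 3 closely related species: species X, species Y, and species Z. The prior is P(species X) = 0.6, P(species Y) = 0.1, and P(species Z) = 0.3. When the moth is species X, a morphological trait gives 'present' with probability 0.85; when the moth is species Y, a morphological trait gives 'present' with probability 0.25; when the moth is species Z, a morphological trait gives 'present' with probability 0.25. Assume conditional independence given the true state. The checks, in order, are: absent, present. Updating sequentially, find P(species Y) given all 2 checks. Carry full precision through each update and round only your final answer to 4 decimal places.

After 'absent': normaliser = 0.15·0.6000 + 0.75·0.1000 + 0.75·0.3000; P(species X) ≈ 0.2308, P(species Y) ≈ 0.1923, P(species Z) ≈ 0.5769
After 'present': normaliser = 0.85·0.2308 + 0.25·0.1923 + 0.25·0.5769; P(species X) ≈ 0.5050, P(species Y) ≈ 0.1238, P(species Z) ≈ 0.3713

0.1238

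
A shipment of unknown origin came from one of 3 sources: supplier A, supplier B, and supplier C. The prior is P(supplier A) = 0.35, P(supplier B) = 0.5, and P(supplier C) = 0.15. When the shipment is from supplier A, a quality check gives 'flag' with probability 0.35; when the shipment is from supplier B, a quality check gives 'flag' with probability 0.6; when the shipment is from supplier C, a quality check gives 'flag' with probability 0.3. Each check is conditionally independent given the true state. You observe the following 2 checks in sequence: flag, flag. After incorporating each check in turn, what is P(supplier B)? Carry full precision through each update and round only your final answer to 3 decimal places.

After 'flag': normaliser = 0.35·0.3500 + 0.6·0.5000 + 0.3·0.1500; P(supplier A) ≈ 0.2620, P(supplier B) ≈ 0.6417, P(supplier C) ≈ 0.0963
After 'flag': normaliser = 0.35·0.2620 + 0.6·0.6417 + 0.3·0.0963; P(supplier A) ≈ 0.1814, P(supplier B) ≈ 0.7615, P(supplier C) ≈ 0.0571

0.762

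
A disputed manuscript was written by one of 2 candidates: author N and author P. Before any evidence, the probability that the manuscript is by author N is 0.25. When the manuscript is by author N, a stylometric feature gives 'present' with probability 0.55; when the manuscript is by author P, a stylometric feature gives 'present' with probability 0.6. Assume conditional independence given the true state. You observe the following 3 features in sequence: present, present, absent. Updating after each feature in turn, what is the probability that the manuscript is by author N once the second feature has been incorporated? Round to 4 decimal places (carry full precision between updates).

Each posterior becomes the prior for the next update.
After 'present': P(author N) = 0.55·0.2500 / (0.55·0.2500 + 0.6·0.7500) ≈ 0.2340
After 'present': P(author N) = 0.55·0.2340 / (0.55·0.2340 + 0.6·0.7660) ≈ 0.2188

0.2188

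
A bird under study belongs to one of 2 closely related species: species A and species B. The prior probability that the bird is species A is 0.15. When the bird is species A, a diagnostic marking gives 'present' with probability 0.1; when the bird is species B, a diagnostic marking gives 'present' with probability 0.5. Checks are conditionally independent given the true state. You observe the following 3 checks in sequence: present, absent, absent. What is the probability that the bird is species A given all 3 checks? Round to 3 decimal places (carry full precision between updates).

0.103

After 'present': P(species A) = 0.1·0.1500 / (0.1·0.1500 + 0.5·0.8500) ≈ 0.0341
After 'absent': P(species A) = 0.9·0.0341 / (0.9·0.0341 + 0.5·0.9659) ≈ 0.0597
After 'absent': P(species A) = 0.9·0.0597 / (0.9·0.0597 + 0.5·0.9403) ≈ 0.1026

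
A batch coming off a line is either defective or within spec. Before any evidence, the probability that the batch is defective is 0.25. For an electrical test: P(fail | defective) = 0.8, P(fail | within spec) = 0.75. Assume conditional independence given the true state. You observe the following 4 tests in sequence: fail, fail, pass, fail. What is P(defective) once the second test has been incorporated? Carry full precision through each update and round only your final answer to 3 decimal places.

After 'fail': P(defective) = 0.8·0.2500 / (0.8·0.2500 + 0.75·0.7500) ≈ 0.2623
After 'fail': P(defective) = 0.8·0.2623 / (0.8·0.2623 + 0.75·0.7377) ≈ 0.2750

0.275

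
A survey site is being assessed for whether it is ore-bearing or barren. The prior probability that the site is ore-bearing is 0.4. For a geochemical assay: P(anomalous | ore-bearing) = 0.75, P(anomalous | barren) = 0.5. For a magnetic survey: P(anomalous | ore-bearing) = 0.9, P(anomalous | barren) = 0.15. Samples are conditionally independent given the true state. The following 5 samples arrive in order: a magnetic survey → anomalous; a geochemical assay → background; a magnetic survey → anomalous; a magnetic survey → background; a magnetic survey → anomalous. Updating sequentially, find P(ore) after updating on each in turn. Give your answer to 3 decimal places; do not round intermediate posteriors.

0.894

After a magnetic survey='anomalous': P(ore) = 0.9·0.4000 / (0.9·0.4000 + 0.15·0.6000) ≈ 0.8000
After a geochemical assay='background': P(ore) = 0.25·0.8000 / (0.25·0.8000 + 0.5·0.2000) ≈ 0.6667
After a magnetic survey='anomalous': P(ore) = 0.9·0.6667 / (0.9·0.6667 + 0.15·0.3333) ≈ 0.9231
After a magnetic survey='background': P(ore) = 0.1·0.9231 / (0.1·0.9231 + 0.85·0.0769) ≈ 0.5854
After a magnetic survey='anomalous': P(ore) = 0.9·0.5854 / (0.9·0.5854 + 0.15·0.4146) ≈ 0.8944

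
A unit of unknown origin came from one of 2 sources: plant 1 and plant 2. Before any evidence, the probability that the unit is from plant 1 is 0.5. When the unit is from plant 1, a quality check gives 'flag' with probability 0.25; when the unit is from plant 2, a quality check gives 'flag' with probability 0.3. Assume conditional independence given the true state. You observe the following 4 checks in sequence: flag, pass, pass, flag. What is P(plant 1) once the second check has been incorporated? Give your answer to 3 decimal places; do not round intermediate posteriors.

After 'flag': P(plant 1) = 0.25·0.5000 / (0.25·0.5000 + 0.3·0.5000) ≈ 0.4545
After 'pass': P(plant 1) = 0.75·0.4545 / (0.75·0.4545 + 0.7·0.5455) ≈ 0.4717

0.472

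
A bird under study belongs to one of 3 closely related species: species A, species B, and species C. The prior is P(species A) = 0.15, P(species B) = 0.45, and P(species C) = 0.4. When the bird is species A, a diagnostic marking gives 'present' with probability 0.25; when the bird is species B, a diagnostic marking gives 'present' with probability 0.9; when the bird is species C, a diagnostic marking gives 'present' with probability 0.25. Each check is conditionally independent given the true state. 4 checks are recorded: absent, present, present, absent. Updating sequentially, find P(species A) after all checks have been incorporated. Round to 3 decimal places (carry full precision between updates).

After 'absent': normaliser = 0.75·0.1500 + 0.1·0.4500 + 0.75·0.4000; P(species A) ≈ 0.2459, P(species B) ≈ 0.0984, P(species C) ≈ 0.6557
After 'present': normaliser = 0.25·0.2459 + 0.9·0.0984 + 0.25·0.6557; P(species A) ≈ 0.1958, P(species B) ≈ 0.2820, P(species C) ≈ 0.5222
After 'present': normaliser = 0.25·0.1958 + 0.9·0.2820 + 0.25·0.5222; P(species A) ≈ 0.1130, P(species B) ≈ 0.5857, P(species C) ≈ 0.3013
After 'absent': normaliser = 0.75·0.1130 + 0.1·0.5857 + 0.75·0.3013; P(species A) ≈ 0.2295, P(species B) ≈ 0.1586, P(species C) ≈ 0.6119

0.229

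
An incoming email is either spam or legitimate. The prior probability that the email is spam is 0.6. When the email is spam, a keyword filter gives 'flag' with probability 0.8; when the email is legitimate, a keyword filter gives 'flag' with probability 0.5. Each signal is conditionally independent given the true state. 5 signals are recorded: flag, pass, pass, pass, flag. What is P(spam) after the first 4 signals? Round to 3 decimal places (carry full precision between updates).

After 'flag': P(spam) = 0.8·0.6000 / (0.8·0.6000 + 0.5·0.4000) ≈ 0.7059
After 'pass': P(spam) = 0.2·0.7059 / (0.2·0.7059 + 0.5·0.2941) ≈ 0.4898
After 'pass': P(spam) = 0.2·0.4898 / (0.2·0.4898 + 0.5·0.5102) ≈ 0.2775
After 'pass': P(spam) = 0.2·0.2775 / (0.2·0.2775 + 0.5·0.7225) ≈ 0.1331

0.133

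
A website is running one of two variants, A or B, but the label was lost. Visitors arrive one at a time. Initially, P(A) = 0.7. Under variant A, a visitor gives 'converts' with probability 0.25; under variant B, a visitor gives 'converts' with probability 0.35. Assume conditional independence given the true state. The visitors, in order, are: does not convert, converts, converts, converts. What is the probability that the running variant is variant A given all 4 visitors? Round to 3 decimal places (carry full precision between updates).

Each posterior becomes the prior for the next update.
After 'does not convert': P(A) = 0.75·0.7000 / (0.75·0.7000 + 0.65·0.3000) ≈ 0.7292
After 'converts': P(A) = 0.25·0.7292 / (0.25·0.7292 + 0.35·0.2708) ≈ 0.6579
After 'converts': P(A) = 0.25·0.6579 / (0.25·0.6579 + 0.35·0.3421) ≈ 0.5787
After 'converts': P(A) = 0.25·0.5787 / (0.25·0.5787 + 0.35·0.4213) ≈ 0.4952

0.495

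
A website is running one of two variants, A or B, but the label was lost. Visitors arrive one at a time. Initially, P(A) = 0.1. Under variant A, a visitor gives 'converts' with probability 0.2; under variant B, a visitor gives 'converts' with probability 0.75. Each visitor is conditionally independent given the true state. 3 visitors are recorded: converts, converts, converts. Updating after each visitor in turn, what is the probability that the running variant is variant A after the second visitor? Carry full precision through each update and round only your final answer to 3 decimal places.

0.008

After 'converts': P(A) = 0.2·0.1000 / (0.2·0.1000 + 0.75·0.9000) ≈ 0.0288
After 'converts': P(A) = 0.2·0.0288 / (0.2·0.0288 + 0.75·0.9712) ≈ 0.0078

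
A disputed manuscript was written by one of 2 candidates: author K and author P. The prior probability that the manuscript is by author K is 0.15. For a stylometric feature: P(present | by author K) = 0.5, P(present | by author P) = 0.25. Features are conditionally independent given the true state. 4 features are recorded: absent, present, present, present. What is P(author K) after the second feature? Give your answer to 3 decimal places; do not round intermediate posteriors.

After 'absent': P(author K) = 0.5·0.1500 / (0.5·0.1500 + 0.75·0.8500) ≈ 0.1053
After 'present': P(author K) = 0.5·0.1053 / (0.5·0.1053 + 0.25·0.8947) ≈ 0.1905

0.190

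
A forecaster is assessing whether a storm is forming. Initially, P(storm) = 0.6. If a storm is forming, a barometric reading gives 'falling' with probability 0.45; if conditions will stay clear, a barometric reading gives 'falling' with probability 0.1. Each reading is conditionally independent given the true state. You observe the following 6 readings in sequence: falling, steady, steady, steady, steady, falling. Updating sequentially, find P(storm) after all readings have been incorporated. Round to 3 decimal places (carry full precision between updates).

0.809

Each posterior becomes the prior for the next update.
After 'falling': P(storm) = 0.45·0.6000 / (0.45·0.6000 + 0.1·0.4000) ≈ 0.8710
After 'steady': P(storm) = 0.55·0.8710 / (0.55·0.8710 + 0.9·0.1290) ≈ 0.8049
After 'steady': P(storm) = 0.55·0.8049 / (0.55·0.8049 + 0.9·0.1951) ≈ 0.7160
After 'steady': P(storm) = 0.55·0.7160 / (0.55·0.7160 + 0.9·0.2840) ≈ 0.6064
After 'steady': P(storm) = 0.55·0.6064 / (0.55·0.6064 + 0.9·0.3936) ≈ 0.4849
After 'falling': P(storm) = 0.45·0.4849 / (0.45·0.4849 + 0.1·0.5151) ≈ 0.8090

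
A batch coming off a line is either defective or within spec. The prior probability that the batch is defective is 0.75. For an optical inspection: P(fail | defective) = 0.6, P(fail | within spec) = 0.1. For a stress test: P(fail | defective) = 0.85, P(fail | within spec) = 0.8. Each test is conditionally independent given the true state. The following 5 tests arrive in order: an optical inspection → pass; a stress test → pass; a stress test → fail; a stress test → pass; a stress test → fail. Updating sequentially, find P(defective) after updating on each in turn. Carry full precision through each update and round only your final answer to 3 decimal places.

After an optical inspection='pass': P(defective) = 0.4·0.7500 / (0.4·0.7500 + 0.9·0.2500) ≈ 0.5714
After a stress test='pass': P(defective) = 0.15·0.5714 / (0.15·0.5714 + 0.2·0.4286) ≈ 0.5000
After a stress test='fail': P(defective) = 0.85·0.5000 / (0.85·0.5000 + 0.8·0.5000) ≈ 0.5152
After a stress test='pass': P(defective) = 0.15·0.5152 / (0.15·0.5152 + 0.2·0.4848) ≈ 0.4435
After a stress test='fail': P(defective) = 0.85·0.4435 / (0.85·0.4435 + 0.8·0.5565) ≈ 0.4585

0.458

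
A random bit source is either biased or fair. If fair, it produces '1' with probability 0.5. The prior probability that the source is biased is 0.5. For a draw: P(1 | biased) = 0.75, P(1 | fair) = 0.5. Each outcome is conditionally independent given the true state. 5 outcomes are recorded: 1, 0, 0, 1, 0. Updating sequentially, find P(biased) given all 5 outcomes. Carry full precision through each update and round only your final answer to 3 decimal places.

0.220

Each posterior becomes the prior for the next update.
After '1': P(biased) = 0.75·0.5000 / (0.75·0.5000 + 0.5·0.5000) ≈ 0.6000
After '0': P(biased) = 0.25·0.6000 / (0.25·0.6000 + 0.5·0.4000) ≈ 0.4286
After '0': P(biased) = 0.25·0.4286 / (0.25·0.4286 + 0.5·0.5714) ≈ 0.2727
After '1': P(biased) = 0.75·0.2727 / (0.75·0.2727 + 0.5·0.7273) ≈ 0.3600
After '0': P(biased) = 0.25·0.3600 / (0.25·0.3600 + 0.5·0.6400) ≈ 0.2195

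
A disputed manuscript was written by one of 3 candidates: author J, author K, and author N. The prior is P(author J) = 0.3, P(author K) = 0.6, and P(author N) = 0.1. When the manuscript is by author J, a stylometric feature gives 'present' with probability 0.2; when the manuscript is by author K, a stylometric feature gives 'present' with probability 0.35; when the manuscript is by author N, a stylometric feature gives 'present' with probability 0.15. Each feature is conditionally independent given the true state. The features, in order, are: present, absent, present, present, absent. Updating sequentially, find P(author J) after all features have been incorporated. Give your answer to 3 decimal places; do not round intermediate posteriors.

After 'present': normaliser = 0.2·0.3000 + 0.35·0.6000 + 0.15·0.1000; P(author J) ≈ 0.2105, P(author K) ≈ 0.7368, P(author N) ≈ 0.0526
After 'absent': normaliser = 0.8·0.2105 + 0.65·0.7368 + 0.85·0.0526; P(author J) ≈ 0.2433, P(author K) ≈ 0.6920, P(author N) ≈ 0.0646
After 'present': normaliser = 0.2·0.2433 + 0.35·0.6920 + 0.15·0.0646; P(author J) ≈ 0.1619, P(author K) ≈ 0.8058, P(author N) ≈ 0.0323
After 'present': normaliser = 0.2·0.1619 + 0.35·0.8058 + 0.15·0.0323; P(author J) ≈ 0.1014, P(author K) ≈ 0.8834, P(author N) ≈ 0.0152
After 'absent': normaliser = 0.8·0.1014 + 0.65·0.8834 + 0.85·0.0152; P(author J) ≈ 0.1214, P(author K) ≈ 0.8593, P(author N) ≈ 0.0193

0.121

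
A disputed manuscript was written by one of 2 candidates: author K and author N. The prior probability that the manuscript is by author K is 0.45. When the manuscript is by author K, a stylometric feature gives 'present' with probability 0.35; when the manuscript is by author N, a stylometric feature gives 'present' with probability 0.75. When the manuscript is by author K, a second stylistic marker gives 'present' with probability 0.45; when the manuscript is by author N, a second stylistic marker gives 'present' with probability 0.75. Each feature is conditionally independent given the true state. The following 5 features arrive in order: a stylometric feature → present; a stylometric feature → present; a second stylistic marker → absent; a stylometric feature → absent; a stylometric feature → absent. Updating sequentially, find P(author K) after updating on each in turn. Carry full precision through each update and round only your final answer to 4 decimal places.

Each posterior becomes the prior for the next update.
After a stylometric feature='present': P(author K) = 0.35·0.4500 / (0.35·0.4500 + 0.75·0.5500) ≈ 0.2763
After a stylometric feature='present': P(author K) = 0.35·0.2763 / (0.35·0.2763 + 0.75·0.7237) ≈ 0.1512
After a second stylistic marker='absent': P(author K) = 0.55·0.1512 / (0.55·0.1512 + 0.25·0.8488) ≈ 0.2816
After a stylometric feature='absent': P(author K) = 0.65·0.2816 / (0.65·0.2816 + 0.25·0.7184) ≈ 0.5048
After a stylometric feature='absent': P(author K) = 0.65·0.5048 / (0.65·0.5048 + 0.25·0.4952) ≈ 0.7260

0.7260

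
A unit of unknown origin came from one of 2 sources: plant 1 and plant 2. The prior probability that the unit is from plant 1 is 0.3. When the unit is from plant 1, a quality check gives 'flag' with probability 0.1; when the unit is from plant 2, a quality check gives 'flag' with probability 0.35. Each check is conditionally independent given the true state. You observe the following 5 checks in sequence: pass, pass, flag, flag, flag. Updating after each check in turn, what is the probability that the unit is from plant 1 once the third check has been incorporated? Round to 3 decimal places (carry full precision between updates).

0.190

After 'pass': P(plant 1) = 0.9·0.3000 / (0.9·0.3000 + 0.65·0.7000) ≈ 0.3724
After 'pass': P(plant 1) = 0.9·0.3724 / (0.9·0.3724 + 0.65·0.6276) ≈ 0.4510
After 'flag': P(plant 1) = 0.1·0.4510 / (0.1·0.4510 + 0.35·0.5490) ≈ 0.1901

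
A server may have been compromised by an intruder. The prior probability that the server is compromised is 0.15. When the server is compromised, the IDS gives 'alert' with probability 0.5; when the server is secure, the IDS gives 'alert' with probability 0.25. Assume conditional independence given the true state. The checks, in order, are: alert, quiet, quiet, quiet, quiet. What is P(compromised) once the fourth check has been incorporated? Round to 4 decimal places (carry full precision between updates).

0.0947

After 'alert': P(compromised) = 0.5·0.1500 / (0.5·0.1500 + 0.25·0.8500) ≈ 0.2609
After 'quiet': P(compromised) = 0.5·0.2609 / (0.5·0.2609 + 0.75·0.7391) ≈ 0.1905
After 'quiet': P(compromised) = 0.5·0.1905 / (0.5·0.1905 + 0.75·0.8095) ≈ 0.1356
After 'quiet': P(compromised) = 0.5·0.1356 / (0.5·0.1356 + 0.75·0.8644) ≈ 0.0947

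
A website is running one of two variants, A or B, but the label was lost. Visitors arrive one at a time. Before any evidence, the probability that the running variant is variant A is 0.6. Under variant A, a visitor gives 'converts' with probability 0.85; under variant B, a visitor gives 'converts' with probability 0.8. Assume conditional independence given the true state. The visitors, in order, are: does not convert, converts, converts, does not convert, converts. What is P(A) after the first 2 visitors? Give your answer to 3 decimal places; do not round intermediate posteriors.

0.544

Apply Bayes' rule sequentially, carrying P(A) forward.
After 'does not convert': P(A) = 0.15·0.6000 / (0.15·0.6000 + 0.2·0.4000) ≈ 0.5294
After 'converts': P(A) = 0.85·0.5294 / (0.85·0.5294 + 0.8·0.4706) ≈ 0.5445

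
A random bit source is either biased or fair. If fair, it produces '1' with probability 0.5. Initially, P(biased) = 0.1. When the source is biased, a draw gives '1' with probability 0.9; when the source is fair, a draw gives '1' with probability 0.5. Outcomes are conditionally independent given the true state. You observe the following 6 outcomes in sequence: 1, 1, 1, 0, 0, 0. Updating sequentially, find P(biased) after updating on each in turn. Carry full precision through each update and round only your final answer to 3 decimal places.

0.005

After '1': P(biased) = 0.9·0.1000 / (0.9·0.1000 + 0.5·0.9000) ≈ 0.1667
After '1': P(biased) = 0.9·0.1667 / (0.9·0.1667 + 0.5·0.8333) ≈ 0.2647
After '1': P(biased) = 0.9·0.2647 / (0.9·0.2647 + 0.5·0.7353) ≈ 0.3932
After '0': P(biased) = 0.1·0.3932 / (0.1·0.3932 + 0.5·0.6068) ≈ 0.1147
After '0': P(biased) = 0.1·0.1147 / (0.1·0.1147 + 0.5·0.8853) ≈ 0.0253
After '0': P(biased) = 0.1·0.0253 / (0.1·0.0253 + 0.5·0.9747) ≈ 0.0052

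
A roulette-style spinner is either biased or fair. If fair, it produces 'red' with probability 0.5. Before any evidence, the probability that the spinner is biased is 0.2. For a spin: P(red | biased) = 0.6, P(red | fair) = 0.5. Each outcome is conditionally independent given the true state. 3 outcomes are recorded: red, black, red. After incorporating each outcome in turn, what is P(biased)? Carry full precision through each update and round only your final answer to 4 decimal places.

Each posterior becomes the prior for the next update.
After 'red': P(biased) = 0.6·0.2000 / (0.6·0.2000 + 0.5·0.8000) ≈ 0.2308
After 'black': P(biased) = 0.4·0.2308 / (0.4·0.2308 + 0.5·0.7692) ≈ 0.1935
After 'red': P(biased) = 0.6·0.1935 / (0.6·0.1935 + 0.5·0.8065) ≈ 0.2236

0.2236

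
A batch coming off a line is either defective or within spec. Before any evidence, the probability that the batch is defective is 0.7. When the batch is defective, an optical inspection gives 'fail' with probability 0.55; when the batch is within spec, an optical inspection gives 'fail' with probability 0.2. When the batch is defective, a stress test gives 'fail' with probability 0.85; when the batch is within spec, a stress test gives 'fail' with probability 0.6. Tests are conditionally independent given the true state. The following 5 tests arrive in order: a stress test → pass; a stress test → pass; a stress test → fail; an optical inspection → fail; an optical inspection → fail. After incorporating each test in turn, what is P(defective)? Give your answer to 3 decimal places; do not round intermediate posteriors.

After a stress test='pass': P(defective) = 0.15·0.7000 / (0.15·0.7000 + 0.4·0.3000) ≈ 0.4667
After a stress test='pass': P(defective) = 0.15·0.4667 / (0.15·0.4667 + 0.4·0.5333) ≈ 0.2471
After a stress test='fail': P(defective) = 0.85·0.2471 / (0.85·0.2471 + 0.6·0.7529) ≈ 0.3173
After an optical inspection='fail': P(defective) = 0.55·0.3173 / (0.55·0.3173 + 0.2·0.6827) ≈ 0.5611
After an optical inspection='fail': P(defective) = 0.55·0.5611 / (0.55·0.5611 + 0.2·0.4389) ≈ 0.7785

0.779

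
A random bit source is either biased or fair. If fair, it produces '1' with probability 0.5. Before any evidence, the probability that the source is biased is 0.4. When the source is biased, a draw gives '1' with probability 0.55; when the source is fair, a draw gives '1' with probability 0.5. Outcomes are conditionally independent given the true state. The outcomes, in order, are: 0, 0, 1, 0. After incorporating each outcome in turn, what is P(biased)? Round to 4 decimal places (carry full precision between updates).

Apply Bayes' rule sequentially, carrying P(biased) forward.
After '0': P(biased) = 0.45·0.4000 / (0.45·0.4000 + 0.5·0.6000) ≈ 0.3750
After '0': P(biased) = 0.45·0.3750 / (0.45·0.3750 + 0.5·0.6250) ≈ 0.3506
After '1': P(biased) = 0.55·0.3506 / (0.55·0.3506 + 0.5·0.6494) ≈ 0.3726
After '0': P(biased) = 0.45·0.3726 / (0.45·0.3726 + 0.5·0.6274) ≈ 0.3484

0.3484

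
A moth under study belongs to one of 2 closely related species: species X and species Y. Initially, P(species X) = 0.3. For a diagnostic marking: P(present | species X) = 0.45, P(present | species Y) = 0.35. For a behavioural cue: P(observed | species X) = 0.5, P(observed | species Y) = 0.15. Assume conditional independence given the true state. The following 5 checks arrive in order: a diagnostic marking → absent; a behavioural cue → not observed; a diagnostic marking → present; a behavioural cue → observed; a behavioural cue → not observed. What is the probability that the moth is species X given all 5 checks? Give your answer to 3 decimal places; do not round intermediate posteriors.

0.350

After a diagnostic marking='absent': P(species X) = 0.55·0.3000 / (0.55·0.3000 + 0.65·0.7000) ≈ 0.2661
After a behavioural cue='not observed': P(species X) = 0.5·0.2661 / (0.5·0.2661 + 0.85·0.7339) ≈ 0.1758
After a diagnostic marking='present': P(species X) = 0.45·0.1758 / (0.45·0.1758 + 0.35·0.8242) ≈ 0.2152
After a behavioural cue='observed': P(species X) = 0.5·0.2152 / (0.5·0.2152 + 0.15·0.7848) ≈ 0.4776
After a behavioural cue='not observed': P(species X) = 0.5·0.4776 / (0.5·0.4776 + 0.85·0.5224) ≈ 0.3497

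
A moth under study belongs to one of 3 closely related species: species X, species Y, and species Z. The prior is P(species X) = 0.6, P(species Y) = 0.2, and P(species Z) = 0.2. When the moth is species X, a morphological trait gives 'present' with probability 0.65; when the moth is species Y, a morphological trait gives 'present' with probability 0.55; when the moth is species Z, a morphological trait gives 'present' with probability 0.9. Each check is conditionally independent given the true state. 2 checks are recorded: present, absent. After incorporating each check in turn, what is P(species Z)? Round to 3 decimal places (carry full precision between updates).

After 'present': normaliser = 0.65·0.6000 + 0.55·0.2000 + 0.9·0.2000; P(species X) ≈ 0.5735, P(species Y) ≈ 0.1618, P(species Z) ≈ 0.2647
After 'absent': normaliser = 0.35·0.5735 + 0.45·0.1618 + 0.1·0.2647; P(species X) ≈ 0.6691, P(species Y) ≈ 0.2426, P(species Z) ≈ 0.0882

0.088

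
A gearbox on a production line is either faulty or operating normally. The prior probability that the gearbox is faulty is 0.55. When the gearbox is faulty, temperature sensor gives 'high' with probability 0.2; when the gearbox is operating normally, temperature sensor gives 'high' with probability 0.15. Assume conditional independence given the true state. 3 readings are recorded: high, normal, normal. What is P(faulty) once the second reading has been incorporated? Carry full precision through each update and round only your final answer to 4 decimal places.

0.6053

Each posterior becomes the prior for the next update.
After 'high': P(faulty) = 0.2·0.5500 / (0.2·0.5500 + 0.15·0.4500) ≈ 0.6197
After 'normal': P(faulty) = 0.8·0.6197 / (0.8·0.6197 + 0.85·0.3803) ≈ 0.6053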